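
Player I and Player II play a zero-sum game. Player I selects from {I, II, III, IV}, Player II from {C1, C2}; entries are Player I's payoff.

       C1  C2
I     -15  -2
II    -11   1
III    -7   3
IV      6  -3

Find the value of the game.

Row minima: I → -15, II → -11, III → -7, IV → -3; maximin = -3.
Column maxima: C1 → 6, C2 → 3; minimax = 3.
-3 ≠ 3, so there is no saddle point; optimal play is mixed.
I is strictly dominated by II, so Player I never plays it.
II is strictly dominated by III, so Player I never plays it.
On the remaining 2×2 (III, IV vs C1, C2):
Let Player I play III with probability p. Expected payoff against C1: (-7)p + 6(1−p) = −13p + 6; against C2: 3p + (-3)(1−p) = 6p − 3.
Setting these equal: −13p + 6 = 6p − 3 ⇒ −19p = -9 ⇒ p = 9/19, and the value is (-13)·(9/19) + 6 = -3/19.
For Player II: with q = P(C1), equating III's and IV's payoffs gives −10q + 3 = 9q − 3 ⇒ q = 6/19.

-3/19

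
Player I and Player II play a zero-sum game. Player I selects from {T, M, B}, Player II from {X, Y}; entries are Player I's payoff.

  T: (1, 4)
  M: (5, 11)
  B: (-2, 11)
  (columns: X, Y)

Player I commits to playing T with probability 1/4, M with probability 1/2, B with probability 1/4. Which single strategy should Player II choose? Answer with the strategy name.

X

If Player II plays X, Player I's expected payoff is (1/4)·1 + (1/2)·5 + (1/4)·(-2) = 9/4.
If Player II plays Y, Player I's expected payoff is (1/4)·4 + (1/2)·11 + (1/4)·11 = 37/4.
Player II minimizes Player I's payoff; the smallest is 9/4, so the best response is X.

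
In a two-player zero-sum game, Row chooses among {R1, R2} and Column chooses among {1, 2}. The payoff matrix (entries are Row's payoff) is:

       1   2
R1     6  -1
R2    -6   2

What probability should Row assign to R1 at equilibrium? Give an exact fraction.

Row minima: R1 → -1, R2 → -6; maximin = -1.
Column maxima: 1 → 6, 2 → 2; minimax = 2.
-1 ≠ 2, so there is no saddle point; optimal play is mixed.
Let Row play R1 with probability p. Expected payoff against 1: 6p + (-6)(1−p) = 12p − 6; against 2: (-1)p + 2(1−p) = −3p + 2.
Setting these equal: 12p − 6 = −3p + 2 ⇒ 15p = 8 ⇒ p = 8/15, and the value is (12)·(8/15) − 6 = 2/5.
For Column: with q = P(1), equating R1's and R2's payoffs gives 7q − 1 = −8q + 2 ⇒ q = 1/5.

8/15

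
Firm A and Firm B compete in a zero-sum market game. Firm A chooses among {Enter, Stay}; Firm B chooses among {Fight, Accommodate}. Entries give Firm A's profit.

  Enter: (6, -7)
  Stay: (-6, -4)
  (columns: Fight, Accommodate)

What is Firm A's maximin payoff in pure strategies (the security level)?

-6

Row minima: Enter → -7, Stay → -6.
The best of these is -6.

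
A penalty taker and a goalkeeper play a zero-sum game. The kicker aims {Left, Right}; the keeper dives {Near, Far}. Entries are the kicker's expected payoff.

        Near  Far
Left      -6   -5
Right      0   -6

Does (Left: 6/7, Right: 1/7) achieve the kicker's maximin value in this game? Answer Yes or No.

Yes

Against Near this mix gives (6/7)·(-6) + (1/7)·0 = -36/7.
Against Far this mix gives (6/7)·(-5) + (1/7)·(-6) = -36/7.
All of the keeper's active replies (Near, Far) yield -36/7, and no column does worse for the kicker. The mix makes the keeper indifferent and guarantees -36/7, so it is optimal.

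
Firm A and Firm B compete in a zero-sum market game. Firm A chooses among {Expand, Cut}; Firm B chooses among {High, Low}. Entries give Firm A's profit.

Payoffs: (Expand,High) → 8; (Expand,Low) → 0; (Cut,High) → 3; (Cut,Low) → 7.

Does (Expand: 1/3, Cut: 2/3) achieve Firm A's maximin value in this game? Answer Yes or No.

Yes

Against High this mix gives (1/3)·8 + (2/3)·3 = 14/3.
Against Low this mix gives (1/3)·0 + (2/3)·7 = 14/3.
All of Firm B's active replies (High, Low) yield 14/3, and no column does worse for Firm A. The mix makes Firm B indifferent and guarantees 14/3, so it is optimal.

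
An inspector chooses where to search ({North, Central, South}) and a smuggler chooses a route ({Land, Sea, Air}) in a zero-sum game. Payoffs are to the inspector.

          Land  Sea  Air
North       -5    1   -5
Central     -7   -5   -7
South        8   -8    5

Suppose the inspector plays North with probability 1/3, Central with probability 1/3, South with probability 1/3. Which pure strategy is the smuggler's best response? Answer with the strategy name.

If the smuggler plays Land, the inspector's expected payoff is (1/3)·(-5) + (1/3)·(-7) + (1/3)·8 = -4/3.
If the smuggler plays Sea, the inspector's expected payoff is (1/3)·1 + (1/3)·(-5) + (1/3)·(-8) = -4.
If the smuggler plays Air, the inspector's expected payoff is (1/3)·(-5) + (1/3)·(-7) + (1/3)·5 = -7/3.
The smuggler minimizes the inspector's payoff; the smallest is -4, so the best response is Sea.

Sea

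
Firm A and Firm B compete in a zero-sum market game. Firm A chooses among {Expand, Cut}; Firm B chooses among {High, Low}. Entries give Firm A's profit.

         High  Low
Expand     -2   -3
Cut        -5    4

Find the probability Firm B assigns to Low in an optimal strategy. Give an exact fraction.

3/10

Row minima: Expand → -3, Cut → -5; maximin = -3.
Column maxima: High → -2, Low → 4; minimax = -2.
-3 ≠ -2, so there is no saddle point; optimal play is mixed.
Let Firm A play Expand with probability p. Expected payoff against High: (-2)p + (-5)(1−p) = 3p − 5; against Low: (-3)p + 4(1−p) = −7p + 4.
Setting these equal: 3p − 5 = −7p + 4 ⇒ 10p = 9 ⇒ p = 9/10, and the value is (3)·(9/10) − 5 = -23/10.
For Firm B: with q = P(High), equating Expand's and Cut's payoffs gives q − 3 = −9q + 4 ⇒ q = 7/10.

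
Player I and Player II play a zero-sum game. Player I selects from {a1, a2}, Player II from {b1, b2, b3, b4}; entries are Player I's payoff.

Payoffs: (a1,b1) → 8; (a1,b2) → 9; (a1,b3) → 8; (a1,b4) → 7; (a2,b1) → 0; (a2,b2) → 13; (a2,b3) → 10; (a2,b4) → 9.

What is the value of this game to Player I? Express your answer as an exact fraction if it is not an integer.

Row minima: a1 → 7, a2 → 0; maximin = 7.
Column maxima: b1 → 8, b2 → 13, b3 → 10, b4 → 9; minimax = 8.
7 ≠ 8, so there is no saddle point; optimal play is mixed.
b2 is strictly dominated by b1 (it gives Player I strictly more in every row), so Player II never plays it.
b3 is strictly dominated by b4 (it gives Player I strictly more in every row), so Player II never plays it.
On the remaining 2×2 (a1, a2 vs b1, b4):
Let Player I play a1 with probability p. Expected payoff against b1: 8p + 0(1−p) = 8p; against b4: 7p + 9(1−p) = −2p + 9.
Setting these equal: 8p = −2p + 9 ⇒ 10p = 9 ⇒ p = 9/10, and the value is (8)·(9/10) = 36/5.
For Player II: with q = P(b1), equating a1's and a2's payoffs gives q + 7 = −9q + 9 ⇒ q = 1/5.

36/5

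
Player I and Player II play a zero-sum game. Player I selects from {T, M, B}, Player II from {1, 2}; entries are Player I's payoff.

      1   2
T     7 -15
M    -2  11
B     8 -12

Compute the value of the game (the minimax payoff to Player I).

Row minima: T → -15, M → -2, B → -12; maximin = -2.
Column maxima: 1 → 8, 2 → 11; minimax = 8.
-2 ≠ 8, so there is no saddle point; optimal play is mixed.
T is strictly dominated by B, so Player I never plays it.
On the remaining 2×2 (M, B vs 1, 2):
Let Player I play M with probability p. Expected payoff against 1: (-2)p + 8(1−p) = −10p + 8; against 2: 11p + (-12)(1−p) = 23p − 12.
Setting these equal: −10p + 8 = 23p − 12 ⇒ −33p = -20 ⇒ p = 20/33, and the value is (-10)·(20/33) + 8 = 64/33.
For Player II: with q = P(1), equating M's and B's payoffs gives −13q + 11 = 20q − 12 ⇒ q = 23/33.

64/33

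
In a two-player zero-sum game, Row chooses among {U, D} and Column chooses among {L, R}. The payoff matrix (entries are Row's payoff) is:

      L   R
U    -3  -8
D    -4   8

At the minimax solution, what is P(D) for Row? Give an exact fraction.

5/17

Row minima: U → -8, D → -4; maximin = -4.
Column maxima: L → -3, R → 8; minimax = -3.
-4 ≠ -3, so there is no saddle point; optimal play is mixed.
Let Row play U with probability p. Expected payoff against L: (-3)p + (-4)(1−p) = p − 4; against R: (-8)p + 8(1−p) = −16p + 8.
Setting these equal: p − 4 = −16p + 8 ⇒ 17p = 12 ⇒ p = 12/17, and the value is (1)·(12/17) − 4 = -56/17.
For Column: with q = P(L), equating U's and D's payoffs gives 5q − 8 = −12q + 8 ⇒ q = 16/17.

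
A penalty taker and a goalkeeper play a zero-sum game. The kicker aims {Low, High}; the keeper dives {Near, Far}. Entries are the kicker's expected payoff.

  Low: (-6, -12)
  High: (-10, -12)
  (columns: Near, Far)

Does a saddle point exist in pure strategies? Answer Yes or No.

Yes

Row minima: Low → -12, High → -12; maximin = -12.
Column maxima: Near → -6, Far → -12; minimax = -12.
maximin = minimax = -12, so a saddle point exists.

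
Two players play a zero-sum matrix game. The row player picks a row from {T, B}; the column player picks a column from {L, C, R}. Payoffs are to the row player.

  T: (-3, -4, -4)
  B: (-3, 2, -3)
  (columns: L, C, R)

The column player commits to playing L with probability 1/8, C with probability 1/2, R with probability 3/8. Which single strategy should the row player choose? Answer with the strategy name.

B

Expected payoff of T: (1/8)·(-3) + (1/2)·(-4) + (3/8)·(-4) = -31/8.
Expected payoff of B: (1/8)·(-3) + (1/2)·2 + (3/8)·(-3) = -1/2.
The largest is -1/2, so the row player's best response is B.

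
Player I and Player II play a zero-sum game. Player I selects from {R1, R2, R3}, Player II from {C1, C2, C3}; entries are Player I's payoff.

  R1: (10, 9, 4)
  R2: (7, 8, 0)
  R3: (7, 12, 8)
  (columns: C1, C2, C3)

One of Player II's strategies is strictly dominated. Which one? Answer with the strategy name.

C3 holds Player I's payoff strictly below C2 in every row: 4 < 9, 0 < 8, 8 < 12.
So C2 is strictly dominated for Player II.

C2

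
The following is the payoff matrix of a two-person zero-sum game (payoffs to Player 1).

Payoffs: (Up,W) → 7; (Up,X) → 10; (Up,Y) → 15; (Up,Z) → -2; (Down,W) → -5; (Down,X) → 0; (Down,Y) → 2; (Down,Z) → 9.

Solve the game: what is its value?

Row minima: Up → -2, Down → -5; maximin = -2.
Column maxima: W → 7, X → 10, Y → 15, Z → 9; minimax = 7.
-2 ≠ 7, so there is no saddle point; optimal play is mixed.
X is strictly dominated by W (it gives Player 1 strictly more in every row), so Player 2 never plays it.
Y is strictly dominated by W (it gives Player 1 strictly more in every row), so Player 2 never plays it.
On the remaining 2×2 (Up, Down vs W, Z):
Let Player 1 play Up with probability p. Expected payoff against W: 7p + (-5)(1−p) = 12p − 5; against Z: (-2)p + 9(1−p) = −11p + 9.
Setting these equal: 12p − 5 = −11p + 9 ⇒ 23p = 14 ⇒ p = 14/23, and the value is (12)·(14/23) − 5 = 53/23.
For Player 2: with q = P(W), equating Up's and Down's payoffs gives 9q − 2 = −14q + 9 ⇒ q = 11/23.

53/23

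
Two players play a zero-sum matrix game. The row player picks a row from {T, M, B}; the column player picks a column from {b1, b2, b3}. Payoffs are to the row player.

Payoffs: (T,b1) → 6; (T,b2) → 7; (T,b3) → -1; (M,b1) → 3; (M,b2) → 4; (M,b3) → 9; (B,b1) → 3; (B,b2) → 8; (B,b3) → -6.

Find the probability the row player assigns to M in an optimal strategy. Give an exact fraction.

Row minima: T → -1, M → 3, B → -6; maximin = 3.
Column maxima: b1 → 6, b2 → 8, b3 → 9; minimax = 6.
3 ≠ 6, so there is no saddle point; optimal play is mixed.
b2 is strictly dominated by b1 (it gives the row player strictly more in every row), so the column player never plays it.
With b2 eliminated, B is strictly dominated by T (T gives the row player strictly more in every remaining column), so the row player never plays it.
On the remaining 2×2 (T, M vs b1, b3):
Let the row player play T with probability p. Expected payoff against b1: 6p + 3(1−p) = 3p + 3; against b3: (-1)p + 9(1−p) = −10p + 9.
Setting these equal: 3p + 3 = −10p + 9 ⇒ 13p = 6 ⇒ p = 6/13, and the value is (3)·(6/13) + 3 = 57/13.
For the column player: with q = P(b1), equating T's and M's payoffs gives 7q − 1 = −6q + 9 ⇒ q = 10/13.

7/13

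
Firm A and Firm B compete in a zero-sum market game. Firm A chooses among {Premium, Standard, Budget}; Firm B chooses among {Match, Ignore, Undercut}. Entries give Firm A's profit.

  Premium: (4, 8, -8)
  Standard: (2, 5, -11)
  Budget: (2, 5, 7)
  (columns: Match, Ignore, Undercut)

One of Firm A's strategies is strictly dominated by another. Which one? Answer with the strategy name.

Standard

Premium gives a strictly higher payoff than Standard against every column: 4 > 2, 8 > 5, -8 > -11.
So Standard is strictly dominated and Firm A never plays it.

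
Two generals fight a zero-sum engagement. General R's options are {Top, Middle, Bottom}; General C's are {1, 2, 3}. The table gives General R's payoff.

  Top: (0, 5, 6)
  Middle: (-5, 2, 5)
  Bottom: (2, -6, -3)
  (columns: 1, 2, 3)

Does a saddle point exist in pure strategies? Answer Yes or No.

Row minima: Top → 0, Middle → -5, Bottom → -6; maximin = 0.
Column maxima: 1 → 2, 2 → 5, 3 → 6; minimax = 2.
0 ≠ 2, so no pure-strategy equilibrium exists.

No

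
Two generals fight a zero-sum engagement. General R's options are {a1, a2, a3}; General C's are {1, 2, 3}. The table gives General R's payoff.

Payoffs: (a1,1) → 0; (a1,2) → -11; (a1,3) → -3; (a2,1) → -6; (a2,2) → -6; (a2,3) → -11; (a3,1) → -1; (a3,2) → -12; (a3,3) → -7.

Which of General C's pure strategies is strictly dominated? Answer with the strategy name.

1

3 holds General R's payoff strictly below 1 in every row: -3 < 0, -11 < -6, -7 < -1.
So 1 is strictly dominated for General C.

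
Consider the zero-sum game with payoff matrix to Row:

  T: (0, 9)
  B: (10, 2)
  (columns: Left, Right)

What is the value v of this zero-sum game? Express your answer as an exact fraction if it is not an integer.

Row minima: T → 0, B → 2; maximin = 2.
Column maxima: Left → 10, Right → 9; minimax = 9.
2 ≠ 9, so there is no saddle point; optimal play is mixed.
Let Row play T with probability p. Expected payoff against Left: 0p + 10(1−p) = −10p + 10; against Right: 9p + 2(1−p) = 7p + 2.
Setting these equal: −10p + 10 = 7p + 2 ⇒ −17p = -8 ⇒ p = 8/17, and the value is (-10)·(8/17) + 10 = 90/17.
For Column: with q = P(Left), equating T's and B's payoffs gives −9q + 9 = 8q + 2 ⇒ q = 7/17.

90/17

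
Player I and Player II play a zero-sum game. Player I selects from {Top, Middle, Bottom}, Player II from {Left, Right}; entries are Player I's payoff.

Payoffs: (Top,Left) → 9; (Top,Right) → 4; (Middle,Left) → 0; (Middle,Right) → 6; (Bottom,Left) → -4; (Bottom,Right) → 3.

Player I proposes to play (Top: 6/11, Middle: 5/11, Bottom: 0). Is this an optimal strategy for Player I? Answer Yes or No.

Against Left this mix gives (6/11)·9 + (5/11)·0 = 54/11.
Against Right this mix gives (6/11)·4 + (5/11)·6 = 54/11.
All of Player II's active replies (Left, Right) yield 54/11, and no column does worse for Player I. The mix makes Player II indifferent and guarantees 54/11, so it is optimal.

Yes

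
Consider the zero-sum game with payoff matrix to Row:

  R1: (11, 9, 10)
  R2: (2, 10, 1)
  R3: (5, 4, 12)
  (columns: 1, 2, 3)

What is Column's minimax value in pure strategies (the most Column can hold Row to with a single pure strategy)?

10

Column maxima: 1 → 11, 2 → 10, 3 → 12.
The smallest of these is 10.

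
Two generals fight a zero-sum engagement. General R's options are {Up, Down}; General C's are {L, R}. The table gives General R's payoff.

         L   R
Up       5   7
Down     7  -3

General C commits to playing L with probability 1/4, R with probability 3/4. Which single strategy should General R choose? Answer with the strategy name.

Up

Expected payoff of Up: (1/4)·5 + (3/4)·7 = 13/2.
Expected payoff of Down: (1/4)·7 + (3/4)·(-3) = -1/2.
The largest is 13/2, so General R's best response is Up.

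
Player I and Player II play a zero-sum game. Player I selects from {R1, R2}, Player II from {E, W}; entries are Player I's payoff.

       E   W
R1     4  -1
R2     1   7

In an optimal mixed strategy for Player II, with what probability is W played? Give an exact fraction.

3/11

Row minima: R1 → -1, R2 → 1; maximin = 1.
Column maxima: E → 4, W → 7; minimax = 4.
1 ≠ 4, so there is no saddle point; optimal play is mixed.
Let Player I play R1 with probability p. Expected payoff against E: 4p + 1(1−p) = 3p + 1; against W: (-1)p + 7(1−p) = −8p + 7.
Setting these equal: 3p + 1 = −8p + 7 ⇒ 11p = 6 ⇒ p = 6/11, and the value is (3)·(6/11) + 1 = 29/11.
For Player II: with q = P(E), equating R1's and R2's payoffs gives 5q − 1 = −6q + 7 ⇒ q = 8/11.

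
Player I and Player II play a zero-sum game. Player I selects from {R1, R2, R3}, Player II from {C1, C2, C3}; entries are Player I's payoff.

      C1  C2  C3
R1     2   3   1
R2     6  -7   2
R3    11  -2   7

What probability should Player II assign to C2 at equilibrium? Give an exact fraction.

6/11

Row minima: R1 → 1, R2 → -7, R3 → -2; maximin = 1.
Column maxima: C1 → 11, C2 → 3, C3 → 7; minimax = 3.
1 ≠ 3, so there is no saddle point; optimal play is mixed.
R2 is strictly dominated by R3, so Player I never plays it.
C1 is strictly dominated by C3 (it gives Player I strictly more in every row), so Player II never plays it.
On the remaining 2×2 (R1, R3 vs C2, C3):
Let Player I play R1 with probability p. Expected payoff against C2: 3p + (-2)(1−p) = 5p − 2; against C3: 1p + 7(1−p) = −6p + 7.
Setting these equal: 5p − 2 = −6p + 7 ⇒ 11p = 9 ⇒ p = 9/11, and the value is (5)·(9/11) − 2 = 23/11.
For Player II: with q = P(C2), equating R1's and R3's payoffs gives 2q + 1 = −9q + 7 ⇒ q = 6/11.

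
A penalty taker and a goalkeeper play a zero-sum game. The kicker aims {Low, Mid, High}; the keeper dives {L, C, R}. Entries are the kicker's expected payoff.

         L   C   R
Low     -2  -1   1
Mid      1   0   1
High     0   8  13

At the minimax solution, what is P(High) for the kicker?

1/9

Row minima: Low → -2, Mid → 0, High → 0; maximin = 0.
Column maxima: L → 1, C → 8, R → 13; minimax = 1.
0 ≠ 1, so there is no saddle point; optimal play is mixed.
Low is strictly dominated by High, so the kicker never plays it.
R is strictly dominated by C (it gives the kicker strictly more in every row), so the keeper never plays it.
On the remaining 2×2 (Mid, High vs L, C):
Let the kicker play Mid with probability p. Expected payoff against L: 1p + 0(1−p) = p; against C: 0p + 8(1−p) = −8p + 8.
Setting these equal: p = −8p + 8 ⇒ 9p = 8 ⇒ p = 8/9, and the value is (1)·(8/9) = 8/9.
For the keeper: with q = P(L), equating Mid's and High's payoffs gives q = −8q + 8 ⇒ q = 8/9.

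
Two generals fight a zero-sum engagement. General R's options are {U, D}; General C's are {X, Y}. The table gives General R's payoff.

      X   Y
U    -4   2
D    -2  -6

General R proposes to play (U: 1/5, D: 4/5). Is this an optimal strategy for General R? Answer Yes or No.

Against X this mix gives (1/5)·(-4) + (4/5)·(-2) = -12/5.
Against Y this mix gives (1/5)·2 + (4/5)·(-6) = -22/5.
General C will play Y, holding General R to -22/5. Shifting weight toward the row that does better against Y would raise this floor (the equalizing mix achieves -14/5 against both Y and X), so the proposed strategy is not optimal.

No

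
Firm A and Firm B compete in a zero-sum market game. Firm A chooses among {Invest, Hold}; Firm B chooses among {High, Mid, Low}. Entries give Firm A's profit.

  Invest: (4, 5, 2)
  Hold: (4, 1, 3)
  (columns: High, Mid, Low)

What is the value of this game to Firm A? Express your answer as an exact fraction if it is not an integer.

13/5

Row minima: Invest → 2, Hold → 1; maximin = 2.
Column maxima: High → 4, Mid → 5, Low → 3; minimax = 3.
2 ≠ 3, so there is no saddle point; optimal play is mixed.
High is strictly dominated by Low (it gives Firm A strictly more in every row), so Firm B never plays it.
On the remaining 2×2 (Invest, Hold vs Mid, Low):
Let Firm A play Invest with probability p. Expected payoff against Mid: 5p + 1(1−p) = 4p + 1; against Low: 2p + 3(1−p) = −p + 3.
Setting these equal: 4p + 1 = −p + 3 ⇒ 5p = 2 ⇒ p = 2/5, and the value is (4)·(2/5) + 1 = 13/5.
For Firm B: with q = P(Mid), equating Invest's and Hold's payoffs gives 3q + 2 = −2q + 3 ⇒ q = 1/5.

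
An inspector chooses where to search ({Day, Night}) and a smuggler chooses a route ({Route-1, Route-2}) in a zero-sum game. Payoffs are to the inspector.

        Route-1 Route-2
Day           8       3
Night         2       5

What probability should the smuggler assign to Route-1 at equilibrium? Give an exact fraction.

1/4

Row minima: Day → 3, Night → 2; maximin = 3.
Column maxima: Route-1 → 8, Route-2 → 5; minimax = 5.
3 ≠ 5, so there is no saddle point; optimal play is mixed.
Let the inspector play Day with probability p. Expected payoff against Route-1: 8p + 2(1−p) = 6p + 2; against Route-2: 3p + 5(1−p) = −2p + 5.
Setting these equal: 6p + 2 = −2p + 5 ⇒ 8p = 3 ⇒ p = 3/8, and the value is (6)·(3/8) + 2 = 17/4.
For the smuggler: with q = P(Route-1), equating Day's and Night's payoffs gives 5q + 3 = −3q + 5 ⇒ q = 1/4.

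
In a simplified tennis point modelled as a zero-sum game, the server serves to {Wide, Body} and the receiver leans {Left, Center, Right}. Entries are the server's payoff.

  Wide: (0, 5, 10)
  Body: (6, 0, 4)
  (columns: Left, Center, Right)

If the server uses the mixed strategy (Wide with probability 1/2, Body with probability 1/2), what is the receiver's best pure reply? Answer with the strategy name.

Center

If the receiver plays Left, the server's expected payoff is (1/2)·0 + (1/2)·6 = 3.
If the receiver plays Center, the server's expected payoff is (1/2)·5 + (1/2)·0 = 5/2.
If the receiver plays Right, the server's expected payoff is (1/2)·10 + (1/2)·4 = 7.
The receiver minimizes the server's payoff; the smallest is 5/2, so the best response is Center.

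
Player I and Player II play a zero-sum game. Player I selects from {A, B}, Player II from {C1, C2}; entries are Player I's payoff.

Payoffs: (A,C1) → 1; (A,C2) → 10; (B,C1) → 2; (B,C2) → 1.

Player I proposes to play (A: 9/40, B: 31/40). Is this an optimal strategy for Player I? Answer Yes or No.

Against C1 this mix gives (9/40)·1 + (31/40)·2 = 71/40.
Against C2 this mix gives (9/40)·10 + (31/40)·1 = 121/40.
Player II will play C1, holding Player I to 71/40. Shifting weight toward the row that does better against C1 would raise this floor (the equalizing mix achieves 19/10 against both C1 and C2), so the proposed strategy is not optimal.

No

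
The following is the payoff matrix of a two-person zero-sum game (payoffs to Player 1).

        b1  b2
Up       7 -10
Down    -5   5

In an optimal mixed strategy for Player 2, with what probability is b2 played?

4/9

Row minima: Up → -10, Down → -5; maximin = -5.
Column maxima: b1 → 7, b2 → 5; minimax = 5.
-5 ≠ 5, so there is no saddle point; optimal play is mixed.
Let Player 1 play Up with probability p. Expected payoff against b1: 7p + (-5)(1−p) = 12p − 5; against b2: (-10)p + 5(1−p) = −15p + 5.
Setting these equal: 12p − 5 = −15p + 5 ⇒ 27p = 10 ⇒ p = 10/27, and the value is (12)·(10/27) − 5 = -5/9.
For Player 2: with q = P(b1), equating Up's and Down's payoffs gives 17q − 10 = −10q + 5 ⇒ q = 5/9.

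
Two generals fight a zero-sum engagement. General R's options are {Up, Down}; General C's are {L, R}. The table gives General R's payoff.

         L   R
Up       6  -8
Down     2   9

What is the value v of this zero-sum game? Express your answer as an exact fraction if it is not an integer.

Row minima: Up → -8, Down → 2; maximin = 2.
Column maxima: L → 6, R → 9; minimax = 6.
2 ≠ 6, so there is no saddle point; optimal play is mixed.
Let General R play Up with probability p. Expected payoff against L: 6p + 2(1−p) = 4p + 2; against R: (-8)p + 9(1−p) = −17p + 9.
Setting these equal: 4p + 2 = −17p + 9 ⇒ 21p = 7 ⇒ p = 1/3, and the value is (4)·(1/3) + 2 = 10/3.
For General C: with q = P(L), equating Up's and Down's payoffs gives 14q − 8 = −7q + 9 ⇒ q = 17/21.

10/3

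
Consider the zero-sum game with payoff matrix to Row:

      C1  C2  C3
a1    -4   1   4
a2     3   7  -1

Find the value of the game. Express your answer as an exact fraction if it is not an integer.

2/3

Row minima: a1 → -4, a2 → -1; maximin = -1.
Column maxima: C1 → 3, C2 → 7, C3 → 4; minimax = 3.
-1 ≠ 3, so there is no saddle point; optimal play is mixed.
C2 is strictly dominated by C1 (it gives Row strictly more in every row), so Column never plays it.
On the remaining 2×2 (a1, a2 vs C1, C3):
Let Row play a1 with probability p. Expected payoff against C1: (-4)p + 3(1−p) = −7p + 3; against C3: 4p + (-1)(1−p) = 5p − 1.
Setting these equal: −7p + 3 = 5p − 1 ⇒ −12p = -4 ⇒ p = 1/3, and the value is (-7)·(1/3) + 3 = 2/3.
For Column: with q = P(C1), equating a1's and a2's payoffs gives −8q + 4 = 4q − 1 ⇒ q = 5/12.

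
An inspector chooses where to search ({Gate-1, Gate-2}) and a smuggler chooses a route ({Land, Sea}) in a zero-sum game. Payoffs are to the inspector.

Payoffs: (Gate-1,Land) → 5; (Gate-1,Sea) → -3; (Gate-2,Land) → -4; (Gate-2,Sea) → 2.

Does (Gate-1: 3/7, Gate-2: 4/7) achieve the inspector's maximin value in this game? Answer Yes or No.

Yes

Against Land this mix gives (3/7)·5 + (4/7)·(-4) = -1/7.
Against Sea this mix gives (3/7)·(-3) + (4/7)·2 = -1/7.
All of the smuggler's active replies (Land, Sea) yield -1/7, and no column does worse for the inspector. The mix makes the smuggler indifferent and guarantees -1/7, so it is optimal.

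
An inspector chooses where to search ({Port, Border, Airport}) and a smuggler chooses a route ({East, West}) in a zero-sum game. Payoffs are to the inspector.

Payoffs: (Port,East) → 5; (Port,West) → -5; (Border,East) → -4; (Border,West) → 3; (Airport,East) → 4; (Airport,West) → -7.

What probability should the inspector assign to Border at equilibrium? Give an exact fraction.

10/17

Row minima: Port → -5, Border → -4, Airport → -7; maximin = -4.
Column maxima: East → 5, West → 3; minimax = 3.
-4 ≠ 3, so there is no saddle point; optimal play is mixed.
Airport is strictly dominated by Port, so the inspector never plays it.
On the remaining 2×2 (Port, Border vs East, West):
Let the inspector play Port with probability p. Expected payoff against East: 5p + (-4)(1−p) = 9p − 4; against West: (-5)p + 3(1−p) = −8p + 3.
Setting these equal: 9p − 4 = −8p + 3 ⇒ 17p = 7 ⇒ p = 7/17, and the value is (9)·(7/17) − 4 = -5/17.
For the smuggler: with q = P(East), equating Port's and Border's payoffs gives 10q − 5 = −7q + 3 ⇒ q = 8/17.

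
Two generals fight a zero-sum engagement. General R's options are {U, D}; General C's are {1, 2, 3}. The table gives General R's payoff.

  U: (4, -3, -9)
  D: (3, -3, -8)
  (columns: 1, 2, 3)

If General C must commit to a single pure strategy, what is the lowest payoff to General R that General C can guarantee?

-8

Column maxima: 1 → 4, 2 → -3, 3 → -8.
The smallest of these is -8.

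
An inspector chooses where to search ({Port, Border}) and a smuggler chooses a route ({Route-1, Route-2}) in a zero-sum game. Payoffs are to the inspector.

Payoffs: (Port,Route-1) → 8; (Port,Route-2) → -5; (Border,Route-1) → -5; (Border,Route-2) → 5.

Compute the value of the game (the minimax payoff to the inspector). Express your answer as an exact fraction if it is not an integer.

15/23

Row minima: Port → -5, Border → -5; maximin = -5.
Column maxima: Route-1 → 8, Route-2 → 5; minimax = 5.
-5 ≠ 5, so there is no saddle point; optimal play is mixed.
Let the inspector play Port with probability p. Expected payoff against Route-1: 8p + (-5)(1−p) = 13p − 5; against Route-2: (-5)p + 5(1−p) = −10p + 5.
Setting these equal: 13p − 5 = −10p + 5 ⇒ 23p = 10 ⇒ p = 10/23, and the value is (13)·(10/23) − 5 = 15/23.
For the smuggler: with q = P(Route-1), equating Port's and Border's payoffs gives 13q − 5 = −10q + 5 ⇒ q = 10/23.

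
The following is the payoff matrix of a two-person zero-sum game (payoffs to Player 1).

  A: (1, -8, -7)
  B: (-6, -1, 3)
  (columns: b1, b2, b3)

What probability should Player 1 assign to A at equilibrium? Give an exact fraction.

5/14

Row minima: A → -8, B → -6; maximin = -6.
Column maxima: b1 → 1, b2 → -1, b3 → 3; minimax = -1.
-6 ≠ -1, so there is no saddle point; optimal play is mixed.
b3 is strictly dominated by b2 (it gives Player 1 strictly more in every row), so Player 2 never plays it.
On the remaining 2×2 (A, B vs b1, b2):
Let Player 1 play A with probability p. Expected payoff against b1: 1p + (-6)(1−p) = 7p − 6; against b2: (-8)p + (-1)(1−p) = −7p − 1.
Setting these equal: 7p − 6 = −7p − 1 ⇒ 14p = 5 ⇒ p = 5/14, and the value is (7)·(5/14) − 6 = -7/2.
For Player 2: with q = P(b1), equating A's and B's payoffs gives 9q − 8 = −5q − 1 ⇒ q = 1/2.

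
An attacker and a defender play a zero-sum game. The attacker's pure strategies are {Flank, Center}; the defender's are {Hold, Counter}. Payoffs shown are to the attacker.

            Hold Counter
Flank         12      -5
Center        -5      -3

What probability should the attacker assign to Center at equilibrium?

17/19

Row minima: Flank → -5, Center → -5; maximin = -5.
Column maxima: Hold → 12, Counter → -3; minimax = -3.
-5 ≠ -3, so there is no saddle point; optimal play is mixed.
Let the attacker play Flank with probability p. Expected payoff against Hold: 12p + (-5)(1−p) = 17p − 5; against Counter: (-5)p + (-3)(1−p) = −2p − 3.
Setting these equal: 17p − 5 = −2p − 3 ⇒ 19p = 2 ⇒ p = 2/19, and the value is (17)·(2/19) − 5 = -61/19.
For the defender: with q = P(Hold), equating Flank's and Center's payoffs gives 17q − 5 = −2q − 3 ⇒ q = 2/19.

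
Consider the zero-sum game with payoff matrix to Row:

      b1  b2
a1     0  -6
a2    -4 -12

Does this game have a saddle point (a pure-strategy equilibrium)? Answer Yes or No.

Row minima: a1 → -6, a2 → -12; maximin = -6.
Column maxima: b1 → 0, b2 → -6; minimax = -6.
maximin = minimax = -6, so a saddle point exists.

Yes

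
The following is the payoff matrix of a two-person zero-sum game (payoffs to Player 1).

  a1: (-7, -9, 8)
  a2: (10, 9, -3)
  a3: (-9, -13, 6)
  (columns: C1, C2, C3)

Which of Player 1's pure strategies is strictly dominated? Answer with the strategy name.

a3

a1 gives a strictly higher payoff than a3 against every column: -7 > -9, -9 > -13, 8 > 6.
So a3 is strictly dominated and Player 1 never plays it.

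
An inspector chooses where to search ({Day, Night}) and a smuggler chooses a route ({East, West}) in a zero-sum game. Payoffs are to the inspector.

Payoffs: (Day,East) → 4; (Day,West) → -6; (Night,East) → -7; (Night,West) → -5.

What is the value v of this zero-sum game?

Row minima: Day → -6, Night → -7; maximin = -6.
Column maxima: East → 4, West → -5; minimax = -5.
-6 ≠ -5, so there is no saddle point; optimal play is mixed.
Let the inspector play Day with probability p. Expected payoff against East: 4p + (-7)(1−p) = 11p − 7; against West: (-6)p + (-5)(1−p) = −p − 5.
Setting these equal: 11p − 7 = −p − 5 ⇒ 12p = 2 ⇒ p = 1/6, and the value is (11)·(1/6) − 7 = -31/6.
For the smuggler: with q = P(East), equating Day's and Night's payoffs gives 10q − 6 = −2q − 5 ⇒ q = 1/12.

-31/6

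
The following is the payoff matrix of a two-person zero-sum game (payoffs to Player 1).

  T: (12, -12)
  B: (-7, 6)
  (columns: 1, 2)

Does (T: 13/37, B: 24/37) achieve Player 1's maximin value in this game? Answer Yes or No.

Against 1 this mix gives (13/37)·12 + (24/37)·(-7) = -12/37.
Against 2 this mix gives (13/37)·(-12) + (24/37)·6 = -12/37.
All of Player 2's active replies (1, 2) yield -12/37, and no column does worse for Player 1. The mix makes Player 2 indifferent and guarantees -12/37, so it is optimal.

Yes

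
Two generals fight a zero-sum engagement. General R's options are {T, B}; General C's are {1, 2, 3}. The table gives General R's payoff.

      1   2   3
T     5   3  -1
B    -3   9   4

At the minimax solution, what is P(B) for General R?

6/13

Row minima: T → -1, B → -3; maximin = -1.
Column maxima: 1 → 5, 2 → 9, 3 → 4; minimax = 4.
-1 ≠ 4, so there is no saddle point; optimal play is mixed.
2 is strictly dominated by 3 (it gives General R strictly more in every row), so General C never plays it.
On the remaining 2×2 (T, B vs 1, 3):
Let General R play T with probability p. Expected payoff against 1: 5p + (-3)(1−p) = 8p − 3; against 3: (-1)p + 4(1−p) = −5p + 4.
Setting these equal: 8p − 3 = −5p + 4 ⇒ 13p = 7 ⇒ p = 7/13, and the value is (8)·(7/13) − 3 = 17/13.
For General C: with q = P(1), equating T's and B's payoffs gives 6q − 1 = −7q + 4 ⇒ q = 5/13.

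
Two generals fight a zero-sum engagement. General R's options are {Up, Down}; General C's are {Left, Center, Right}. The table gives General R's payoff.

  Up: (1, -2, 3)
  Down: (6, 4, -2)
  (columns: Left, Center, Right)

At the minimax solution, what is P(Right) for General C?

6/11

Row minima: Up → -2, Down → -2; maximin = -2.
Column maxima: Left → 6, Center → 4, Right → 3; minimax = 3.
-2 ≠ 3, so there is no saddle point; optimal play is mixed.
Left is strictly dominated by Center (it gives General R strictly more in every row), so General C never plays it.
On the remaining 2×2 (Up, Down vs Center, Right):
Let General R play Up with probability p. Expected payoff against Center: (-2)p + 4(1−p) = −6p + 4; against Right: 3p + (-2)(1−p) = 5p − 2.
Setting these equal: −6p + 4 = 5p − 2 ⇒ −11p = -6 ⇒ p = 6/11, and the value is (-6)·(6/11) + 4 = 8/11.
For General C: with q = P(Center), equating Up's and Down's payoffs gives −5q + 3 = 6q − 2 ⇒ q = 5/11.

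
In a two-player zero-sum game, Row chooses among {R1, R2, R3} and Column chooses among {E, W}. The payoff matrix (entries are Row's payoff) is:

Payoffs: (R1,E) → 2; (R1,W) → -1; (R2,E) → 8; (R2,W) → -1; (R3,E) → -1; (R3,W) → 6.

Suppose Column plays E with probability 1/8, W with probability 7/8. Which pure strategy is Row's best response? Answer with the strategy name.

R3

Expected payoff of R1: (1/8)·2 + (7/8)·(-1) = -5/8.
Expected payoff of R2: (1/8)·8 + (7/8)·(-1) = 1/8.
Expected payoff of R3: (1/8)·(-1) + (7/8)·6 = 41/8.
The largest is 41/8, so Row's best response is R3.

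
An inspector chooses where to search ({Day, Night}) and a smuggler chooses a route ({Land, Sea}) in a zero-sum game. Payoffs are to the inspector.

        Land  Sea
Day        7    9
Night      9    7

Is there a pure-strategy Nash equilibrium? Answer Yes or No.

Row minima: Day → 7, Night → 7; maximin = 7.
Column maxima: Land → 9, Sea → 9; minimax = 9.
7 ≠ 9, so no pure-strategy equilibrium exists.

No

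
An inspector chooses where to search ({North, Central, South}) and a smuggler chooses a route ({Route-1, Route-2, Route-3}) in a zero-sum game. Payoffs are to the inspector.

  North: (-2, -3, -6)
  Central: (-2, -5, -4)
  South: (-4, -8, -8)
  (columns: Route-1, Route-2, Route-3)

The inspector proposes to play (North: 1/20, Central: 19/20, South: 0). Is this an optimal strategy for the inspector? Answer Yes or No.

No

Against Route-1 this mix gives (1/20)·(-2) + (19/20)·(-2) = -2.
Against Route-2 this mix gives (1/20)·(-3) + (19/20)·(-5) = -49/10.
Against Route-3 this mix gives (1/20)·(-6) + (19/20)·(-4) = -41/10.
The smuggler will play Route-2, holding the inspector to -49/10. Shifting weight toward the row that does better against Route-2 would raise this floor (the equalizing mix achieves -9/2 against both Route-2 and Route-3), so the proposed strategy is not optimal.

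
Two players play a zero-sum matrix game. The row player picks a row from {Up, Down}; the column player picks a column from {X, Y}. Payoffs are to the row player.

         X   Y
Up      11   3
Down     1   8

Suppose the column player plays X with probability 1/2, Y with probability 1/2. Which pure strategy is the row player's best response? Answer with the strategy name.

Up

Expected payoff of Up: (1/2)·11 + (1/2)·3 = 7.
Expected payoff of Down: (1/2)·1 + (1/2)·8 = 9/2.
The largest is 7, so the row player's best response is Up.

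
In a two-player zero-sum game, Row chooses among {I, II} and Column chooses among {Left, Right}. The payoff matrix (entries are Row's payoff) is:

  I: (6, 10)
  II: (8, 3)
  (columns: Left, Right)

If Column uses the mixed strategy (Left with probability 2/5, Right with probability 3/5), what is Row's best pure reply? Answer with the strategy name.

I

Expected payoff of I: (2/5)·6 + (3/5)·10 = 42/5.
Expected payoff of II: (2/5)·8 + (3/5)·3 = 5.
The largest is 42/5, so Row's best response is I.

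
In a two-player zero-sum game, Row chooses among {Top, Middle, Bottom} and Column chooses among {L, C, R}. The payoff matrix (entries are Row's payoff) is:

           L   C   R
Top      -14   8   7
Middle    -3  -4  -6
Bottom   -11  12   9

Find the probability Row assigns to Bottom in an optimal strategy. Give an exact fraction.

Row minima: Top → -14, Middle → -6, Bottom → -11; maximin = -6.
Column maxima: L → -3, C → 12, R → 9; minimax = -3.
-6 ≠ -3, so there is no saddle point; optimal play is mixed.
Top is strictly dominated by Bottom, so Row never plays it.
C is strictly dominated by R (it gives Row strictly more in every row), so Column never plays it.
On the remaining 2×2 (Middle, Bottom vs L, R):
Let Row play Middle with probability p. Expected payoff against L: (-3)p + (-11)(1−p) = 8p − 11; against R: (-6)p + 9(1−p) = −15p + 9.
Setting these equal: 8p − 11 = −15p + 9 ⇒ 23p = 20 ⇒ p = 20/23, and the value is (8)·(20/23) − 11 = -93/23.
For Column: with q = P(L), equating Middle's and Bottom's payoffs gives 3q − 6 = −20q + 9 ⇒ q = 15/23.

3/23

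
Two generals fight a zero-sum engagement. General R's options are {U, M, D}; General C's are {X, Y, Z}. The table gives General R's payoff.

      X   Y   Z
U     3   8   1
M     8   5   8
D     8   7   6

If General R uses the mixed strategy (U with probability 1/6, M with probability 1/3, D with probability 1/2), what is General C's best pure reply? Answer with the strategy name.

Z

If General C plays X, General R's expected payoff is (1/6)·3 + (1/3)·8 + (1/2)·8 = 43/6.
If General C plays Y, General R's expected payoff is (1/6)·8 + (1/3)·5 + (1/2)·7 = 13/2.
If General C plays Z, General R's expected payoff is (1/6)·1 + (1/3)·8 + (1/2)·6 = 35/6.
General C minimizes General R's payoff; the smallest is 35/6, so the best response is Z.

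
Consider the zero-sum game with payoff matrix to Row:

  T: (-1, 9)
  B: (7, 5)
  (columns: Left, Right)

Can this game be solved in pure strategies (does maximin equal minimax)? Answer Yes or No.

No

Row minima: T → -1, B → 5; maximin = 5.
Column maxima: Left → 7, Right → 9; minimax = 7.
5 ≠ 7, so no pure-strategy equilibrium exists.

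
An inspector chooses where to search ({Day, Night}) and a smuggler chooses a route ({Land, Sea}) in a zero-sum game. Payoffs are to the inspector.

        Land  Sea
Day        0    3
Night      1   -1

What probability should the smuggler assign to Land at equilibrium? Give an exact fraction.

Row minima: Day → 0, Night → -1; maximin = 0.
Column maxima: Land → 1, Sea → 3; minimax = 1.
0 ≠ 1, so there is no saddle point; optimal play is mixed.
Let the inspector play Day with probability p. Expected payoff against Land: 0p + 1(1−p) = −p + 1; against Sea: 3p + (-1)(1−p) = 4p − 1.
Setting these equal: −p + 1 = 4p − 1 ⇒ −5p = -2 ⇒ p = 2/5, and the value is (-1)·(2/5) + 1 = 3/5.
For the smuggler: with q = P(Land), equating Day's and Night's payoffs gives −3q + 3 = 2q − 1 ⇒ q = 4/5.

4/5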